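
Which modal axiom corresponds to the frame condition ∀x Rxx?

□s → s

This is reflexivity; the standard corresponding axiom is T: □s → s.
Suppose □s→s is valid. At any x set V(s)={w : Rxw}. Then □s holds at x, so s holds at x, i.e. Rxx.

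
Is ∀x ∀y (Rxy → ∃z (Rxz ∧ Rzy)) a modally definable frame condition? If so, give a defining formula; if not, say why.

Yes: it is density, defined by the C4 schema □□r → □r.

Definable; □□r → □r defines it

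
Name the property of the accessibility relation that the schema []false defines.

□⊥ is valid iff no world has any successor (otherwise □⊥ fails at any world with one).

Emptiness of R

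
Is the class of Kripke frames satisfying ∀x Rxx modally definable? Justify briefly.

Definable; □r → r defines it

Yes: it is reflexivity, defined by the T schema □r → r.
Suppose □r→r is valid. At any x set V(r)={w : Rxw}. Then □r holds at x, so r holds at x, i.e. Rxx.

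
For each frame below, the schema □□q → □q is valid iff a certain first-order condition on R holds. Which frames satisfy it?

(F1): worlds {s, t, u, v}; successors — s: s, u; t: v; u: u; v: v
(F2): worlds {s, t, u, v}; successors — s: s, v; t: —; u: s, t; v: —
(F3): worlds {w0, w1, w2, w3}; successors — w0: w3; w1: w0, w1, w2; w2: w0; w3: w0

The schema corresponds to density: ∀x ∀y (Rxy → ∃z (Rxz ∧ Rzy)).
(F1): holds.
(F2): fails — Rut but no z with Ruz and Rzt.
(F3): fails — Rw3w0 but no z with Rw3z and Rzw0.

(F1)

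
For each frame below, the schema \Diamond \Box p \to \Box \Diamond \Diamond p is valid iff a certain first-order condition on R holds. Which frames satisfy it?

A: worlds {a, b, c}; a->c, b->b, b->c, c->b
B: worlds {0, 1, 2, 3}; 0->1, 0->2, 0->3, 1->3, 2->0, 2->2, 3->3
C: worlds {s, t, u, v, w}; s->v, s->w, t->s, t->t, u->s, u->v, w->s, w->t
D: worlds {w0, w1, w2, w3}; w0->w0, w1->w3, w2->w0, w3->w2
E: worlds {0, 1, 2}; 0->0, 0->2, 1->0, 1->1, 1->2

This is the axiom for a generalized confluence (Geach) condition; its first-order frame correspondent is \forall x \forall y \forall z ((xRy \wedge xRz) \to \exists w (yRw \wedge z R^2 w)).
A: holds.
B: fails — 0R2, 0R1 but no w with 2Rw and 1R²w.
C: fails — sRv, sRv but no w* with vRw* and vR²w*.
D: fails — w1Rw3, w1Rw3 but no w with w3Rw and w3R²w.
E: fails — 0R0, 0R2 but no w with 0Rw and 2R²w.
Valid on: A.

A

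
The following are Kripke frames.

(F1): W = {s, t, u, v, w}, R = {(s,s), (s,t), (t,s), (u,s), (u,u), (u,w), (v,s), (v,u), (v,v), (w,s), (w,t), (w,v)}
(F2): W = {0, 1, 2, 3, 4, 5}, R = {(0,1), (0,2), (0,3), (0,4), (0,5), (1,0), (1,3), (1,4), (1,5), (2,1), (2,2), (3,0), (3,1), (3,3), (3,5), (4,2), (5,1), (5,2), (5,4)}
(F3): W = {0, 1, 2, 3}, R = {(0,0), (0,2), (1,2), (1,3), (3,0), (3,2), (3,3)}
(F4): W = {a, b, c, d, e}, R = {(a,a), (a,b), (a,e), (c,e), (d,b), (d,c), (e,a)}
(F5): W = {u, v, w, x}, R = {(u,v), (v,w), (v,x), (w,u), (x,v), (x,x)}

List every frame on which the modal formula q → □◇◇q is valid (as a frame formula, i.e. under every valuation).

(F5)

Frame correspondent (Sahlqvist): ∀x ∀z (xRz → ∃w (x = w ∧ zR²w)) — i.e. a generalized confluence (Geach) condition.
(F1): fails — uRs but no w* with u=w* and sR²w*.
(F2): fails — 0R4 but no w with 0=w and 4R²w.
(F3): fails — 0R2 but no w with 0=w and 2R²w.
(F4): fails — aRb but no w with a=w and bR²w.
(F5): holds.
Valid on: (F5).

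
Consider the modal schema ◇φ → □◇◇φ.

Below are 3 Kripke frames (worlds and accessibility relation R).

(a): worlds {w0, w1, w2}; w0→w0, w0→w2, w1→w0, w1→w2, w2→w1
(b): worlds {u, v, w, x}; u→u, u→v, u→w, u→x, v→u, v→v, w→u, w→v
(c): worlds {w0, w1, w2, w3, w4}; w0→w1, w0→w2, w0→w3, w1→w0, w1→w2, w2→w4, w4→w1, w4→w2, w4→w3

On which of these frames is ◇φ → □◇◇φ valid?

(a)

This is the axiom for a generalized confluence (Geach) condition; its first-order frame correspondent is ∀x ∀y ∀z ((xRy ∧ xRz) → ∃w (y = w ∧ zR²w)).
(a): ✓.
(b): fails — uRu, uRx but no t with u=t and xR²t.
(c): fails — w0Rw1, w0Rw3 but no w with w1=w and w3R²w.
Valid on: (a).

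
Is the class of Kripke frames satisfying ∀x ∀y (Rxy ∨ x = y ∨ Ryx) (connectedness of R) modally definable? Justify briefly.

Modal frame validity is preserved under disjoint unions.
Take 3 disjoint single-world reflexive frames: each is trivially connected, but their disjoint union has 3 worlds with no edge between distinct components, so it is not connected.
So the class is not modally definable.

Not definable by any modal formula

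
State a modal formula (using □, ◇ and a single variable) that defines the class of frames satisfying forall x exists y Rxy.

□ψ → ◇ψ

The condition is seriality. The D schema □ψ → ◇ψ defines it.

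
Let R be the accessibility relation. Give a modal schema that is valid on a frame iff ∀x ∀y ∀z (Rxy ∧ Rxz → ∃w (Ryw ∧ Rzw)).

A defining formula is ◇□s → □◇s (the .2 axiom).

◇□s → □◇s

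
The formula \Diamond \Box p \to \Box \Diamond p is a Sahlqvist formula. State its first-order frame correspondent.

convergence

Suppose ◇□p→□◇p is valid. Take Rxy, Rxz and set V(p)={w : Ryw}. Then □p at y so ◇□p at x, so □◇p at x, so ◇p at z, giving w with Rzw and Ryw.
The converse is a direct semantic check.
So the correspondent is convergence.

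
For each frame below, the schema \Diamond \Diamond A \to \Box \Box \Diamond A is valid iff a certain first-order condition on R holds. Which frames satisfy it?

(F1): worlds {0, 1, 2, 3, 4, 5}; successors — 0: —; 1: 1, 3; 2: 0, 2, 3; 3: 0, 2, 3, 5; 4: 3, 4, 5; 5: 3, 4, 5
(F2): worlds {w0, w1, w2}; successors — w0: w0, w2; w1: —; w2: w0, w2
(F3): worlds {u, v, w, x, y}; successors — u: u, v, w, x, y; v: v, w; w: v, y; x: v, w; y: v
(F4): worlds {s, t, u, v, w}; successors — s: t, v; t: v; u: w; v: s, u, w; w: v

(F2)

The schema corresponds to a generalized confluence (Geach) condition: \forall x \forall y \forall z ((x R^2 y \wedge x R^2 z) \to \exists w (y = w \wedge zRw)).
(F1): fails — 1R²0, 1R²0 but no w with 0=w and 0Rw.
(F2): condition met.
(F3): fails — uR²u, uR²v but no t with u=t and vRt.
(F4): fails — sR²s, sR²s but no w* with s=w* and sRw*.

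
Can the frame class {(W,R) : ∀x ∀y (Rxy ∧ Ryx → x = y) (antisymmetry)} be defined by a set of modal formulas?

Not definable by any modal formula

Any modally definable frame class is closed under surjective bounded morphisms.
The 4-cycle (worlds 0,1,2,3 with 0→1→2→3→0) is antisymmetric. Sending even-indexed worlds to a and odd-indexed worlds to b is a surjective bounded morphism onto the two-world frame with a↔b, which is not antisymmetric.
Hence antisymmetry is not modally definable.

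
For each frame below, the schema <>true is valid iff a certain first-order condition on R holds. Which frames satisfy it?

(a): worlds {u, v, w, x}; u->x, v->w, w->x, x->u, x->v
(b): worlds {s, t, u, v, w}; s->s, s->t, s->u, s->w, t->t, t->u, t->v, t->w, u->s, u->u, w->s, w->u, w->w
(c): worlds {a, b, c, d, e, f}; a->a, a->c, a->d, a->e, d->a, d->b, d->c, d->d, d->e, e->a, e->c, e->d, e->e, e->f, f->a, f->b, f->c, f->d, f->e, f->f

This is the axiom for seriality; its first-order frame correspondent is forall x exists y Rxy.
(a): condition met.
(b): fails — world v has no successor.
(c): fails — world b has no successor.

(a)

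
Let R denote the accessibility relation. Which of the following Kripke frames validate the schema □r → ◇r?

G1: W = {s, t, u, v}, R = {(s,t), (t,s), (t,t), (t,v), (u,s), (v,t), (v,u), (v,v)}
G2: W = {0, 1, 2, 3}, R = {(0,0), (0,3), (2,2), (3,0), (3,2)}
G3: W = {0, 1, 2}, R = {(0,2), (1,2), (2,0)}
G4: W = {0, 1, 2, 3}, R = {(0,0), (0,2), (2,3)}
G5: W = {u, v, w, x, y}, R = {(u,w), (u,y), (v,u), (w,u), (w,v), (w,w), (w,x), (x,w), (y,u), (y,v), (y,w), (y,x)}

Frame correspondent (Sahlqvist): ∀x ∃y Rxy — i.e. seriality.
G1: satisfies the condition.
G2: fails — world 1 has no successor.
G3: satisfies the condition.
G4: fails — world 1 has no successor.
G5: satisfies the condition.

G1, G3, G5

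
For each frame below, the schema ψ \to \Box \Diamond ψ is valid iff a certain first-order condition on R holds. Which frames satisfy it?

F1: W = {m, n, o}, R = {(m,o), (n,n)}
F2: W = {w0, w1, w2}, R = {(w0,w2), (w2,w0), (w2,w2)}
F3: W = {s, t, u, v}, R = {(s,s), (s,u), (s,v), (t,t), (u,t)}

Frame correspondent (Sahlqvist): \forall x \forall y (Rxy \to Ryx) — i.e. symmetry.
F1: fails — Rmo but not Rom.
F2: holds.
F3: fails — Rut but not Rtu.
Valid on: F2.

F2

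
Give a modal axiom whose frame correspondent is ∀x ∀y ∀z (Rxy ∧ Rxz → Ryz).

The condition is the Euclidean property. The 5 schema ◇r → □◇r defines it.
Suppose ◇r→□◇r is valid. Take Rxy, Rxz and set V(r)={y}. Then ◇r at x, so □◇r at x, so ◇r at z, so some w with Rzw has r; w=y, i.e. Rzy. By symmetry of the argument, Ryz.

◇r → □◇r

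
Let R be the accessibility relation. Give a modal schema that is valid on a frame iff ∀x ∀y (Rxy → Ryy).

□(□q → q)

The condition is shift-reflexivity. The T□ schema □(□q → q) defines it.
Suppose □(□q→q) is valid. Take Rxy and set V(q)={w : Ryw}. Then at y, □q holds; since □(□q→q) at x, □q→q at y, so q at y, i.e. Ryy.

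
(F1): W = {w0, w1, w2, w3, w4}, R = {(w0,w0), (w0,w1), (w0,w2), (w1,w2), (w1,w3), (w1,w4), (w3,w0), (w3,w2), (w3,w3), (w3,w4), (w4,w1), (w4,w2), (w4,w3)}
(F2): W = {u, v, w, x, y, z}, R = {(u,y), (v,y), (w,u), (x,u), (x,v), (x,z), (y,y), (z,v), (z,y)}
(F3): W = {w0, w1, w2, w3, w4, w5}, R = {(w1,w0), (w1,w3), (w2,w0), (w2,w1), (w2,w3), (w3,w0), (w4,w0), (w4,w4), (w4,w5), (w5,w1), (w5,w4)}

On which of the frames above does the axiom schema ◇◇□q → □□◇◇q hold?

Frame correspondent (Sahlqvist): ∀x ∀y ∀z ((xR²y ∧ xR²z) → ∃w (yRw ∧ zR²w)) — i.e. a generalized confluence (Geach) condition.
(F1): fails — w0R²w0, w0R²w2 but no w with w0Rw and w2R²w.
(F2): condition met.
(F3): fails — w1R²w0, w1R²w0 but no w with w0Rw and w0R²w.
Valid on: (F2).

(F2)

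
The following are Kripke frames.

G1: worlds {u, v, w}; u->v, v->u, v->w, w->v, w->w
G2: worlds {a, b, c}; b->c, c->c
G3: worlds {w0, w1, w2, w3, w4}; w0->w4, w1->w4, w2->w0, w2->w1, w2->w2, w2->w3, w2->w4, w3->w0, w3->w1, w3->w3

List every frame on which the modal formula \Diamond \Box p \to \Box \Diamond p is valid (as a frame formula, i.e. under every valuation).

Frame correspondent (Sahlqvist): \forall x \forall y \forall z (Rxy \wedge Rxz \to \exists w (Ryw \wedge Rzw)) — i.e. convergence.
G1: holds.
G2: holds.
G3: fails — Rw0w4 and Rw0w4 but w4 and w4 have no common successor.
Valid on: G1, G2.

G1, G2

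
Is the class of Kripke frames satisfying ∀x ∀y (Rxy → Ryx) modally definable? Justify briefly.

Definable; r → □◇r defines it

Yes: it is symmetry, defined by the B schema r → □◇r.
Suppose r→□◇r is valid. Take Rxy and set V(r)={x}. Then r at x, so □◇r at x, so ◇r at y, so some z with Ryz has r; z=x, i.e. Ryx.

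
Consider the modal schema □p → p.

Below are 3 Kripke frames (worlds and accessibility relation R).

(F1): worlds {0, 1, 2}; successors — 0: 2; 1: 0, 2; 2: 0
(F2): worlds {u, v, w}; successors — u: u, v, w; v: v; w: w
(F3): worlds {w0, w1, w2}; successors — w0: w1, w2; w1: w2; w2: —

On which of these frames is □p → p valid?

(F2)

The schema corresponds to reflexivity: ∀x Rxx.
(F1): fails — world 0 does not see itself.
(F2): satisfies the condition.
(F3): fails — world w0 does not see itself.
Valid on: (F2).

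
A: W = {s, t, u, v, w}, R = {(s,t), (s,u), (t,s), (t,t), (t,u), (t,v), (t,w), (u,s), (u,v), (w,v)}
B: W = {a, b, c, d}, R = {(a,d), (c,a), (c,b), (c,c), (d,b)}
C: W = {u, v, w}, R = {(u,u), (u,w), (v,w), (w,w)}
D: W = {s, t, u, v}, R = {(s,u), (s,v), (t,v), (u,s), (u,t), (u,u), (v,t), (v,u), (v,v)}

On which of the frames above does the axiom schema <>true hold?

C, D

The schema corresponds to seriality: forall x exists y Rxy.
A: fails — world v has no successor.
B: fails — world b has no successor.
C: condition met.
D: condition met.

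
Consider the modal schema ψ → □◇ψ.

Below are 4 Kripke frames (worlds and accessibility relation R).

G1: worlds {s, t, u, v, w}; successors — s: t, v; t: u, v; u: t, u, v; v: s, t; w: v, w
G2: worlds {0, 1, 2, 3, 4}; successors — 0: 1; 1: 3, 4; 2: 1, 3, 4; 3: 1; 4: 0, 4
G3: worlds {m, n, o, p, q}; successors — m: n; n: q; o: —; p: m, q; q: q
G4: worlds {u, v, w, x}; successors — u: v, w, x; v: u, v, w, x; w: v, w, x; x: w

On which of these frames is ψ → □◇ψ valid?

The schema corresponds to symmetry: ∀x ∀y (Rxy → Ryx).
G1: fails — Ruv but not Rvu.
G2: fails — R01 but not R10.
G3: fails — Rpm but not Rmp.
G4: fails — Ruw but not Rwu.

none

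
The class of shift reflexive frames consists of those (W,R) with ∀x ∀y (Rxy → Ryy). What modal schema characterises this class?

A defining formula is □(□ψ → ψ) (the T□ axiom).
Suppose □(□ψ→ψ) is valid. Take Rxy and set V(ψ)={w : Ryw}. Then at y, □ψ holds; since □(□ψ→ψ) at x, □ψ→ψ at y, so ψ at y, i.e. Ryy.

□(□ψ → ψ)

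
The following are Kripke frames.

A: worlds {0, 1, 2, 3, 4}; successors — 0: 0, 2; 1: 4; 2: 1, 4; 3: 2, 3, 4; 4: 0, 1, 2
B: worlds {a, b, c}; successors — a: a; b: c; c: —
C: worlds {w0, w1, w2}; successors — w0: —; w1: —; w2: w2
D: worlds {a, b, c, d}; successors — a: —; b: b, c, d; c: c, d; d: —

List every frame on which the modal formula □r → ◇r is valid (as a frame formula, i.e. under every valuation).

A

This is the axiom for seriality; its first-order frame correspondent is ∀x ∃y Rxy.
A: ✓.
B: fails — world c has no successor.
C: fails — world w0 has no successor.
D: fails — world a has no successor.
Valid on: A.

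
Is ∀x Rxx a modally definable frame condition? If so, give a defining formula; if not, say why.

Yes: it is reflexivity, defined by the T schema □r → r.

Definable; □r → r defines it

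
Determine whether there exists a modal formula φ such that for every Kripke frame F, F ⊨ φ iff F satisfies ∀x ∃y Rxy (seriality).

Definable; □q → ◇q defines it

The condition is seriality. A defining modal formula is □q → ◇q.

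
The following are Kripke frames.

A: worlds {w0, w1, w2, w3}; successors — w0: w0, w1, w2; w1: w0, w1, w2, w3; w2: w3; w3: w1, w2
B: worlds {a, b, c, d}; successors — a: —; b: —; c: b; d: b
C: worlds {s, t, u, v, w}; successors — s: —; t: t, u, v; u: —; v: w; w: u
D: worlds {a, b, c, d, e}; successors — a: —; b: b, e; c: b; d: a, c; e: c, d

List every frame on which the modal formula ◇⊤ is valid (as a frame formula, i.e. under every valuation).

This is the axiom for seriality; its first-order frame correspondent is ∀x ∃y Rxy.
A: condition met.
B: fails — world a has no successor.
C: fails — world s has no successor.
D: fails — world a has no successor.
Valid on: A.

A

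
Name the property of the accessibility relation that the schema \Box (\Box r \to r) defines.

This schema is the T□ axiom.
Its frame correspondent is shift-reflexivity — \forall x \forall y (Rxy \to Ryy).

shift-reflexivity: \forall x \forall y (Rxy \to Ryy)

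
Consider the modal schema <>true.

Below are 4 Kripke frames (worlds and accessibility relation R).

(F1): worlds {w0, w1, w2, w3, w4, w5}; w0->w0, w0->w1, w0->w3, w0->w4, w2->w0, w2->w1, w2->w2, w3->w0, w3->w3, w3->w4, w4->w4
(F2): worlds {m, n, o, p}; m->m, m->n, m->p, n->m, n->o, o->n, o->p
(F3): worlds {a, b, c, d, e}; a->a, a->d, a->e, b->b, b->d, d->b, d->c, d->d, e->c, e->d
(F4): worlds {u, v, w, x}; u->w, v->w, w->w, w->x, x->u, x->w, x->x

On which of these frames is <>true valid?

The schema corresponds to seriality: forall x exists y Rxy.
(F1): fails — world w1 has no successor.
(F2): fails — world p has no successor.
(F3): fails — world c has no successor.
(F4): ✓.

(F4)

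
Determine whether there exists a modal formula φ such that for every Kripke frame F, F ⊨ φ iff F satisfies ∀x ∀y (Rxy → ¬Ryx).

No

If a class were modally definable it would be closed under surjective bounded morphisms (Goldblatt–Thomason).
The 4-cycle (worlds w0,w1,w2,w3 with w0→w1→w2→w3→w0) is asymmetric. Mapping every world to a single reflexive point • is a surjective bounded morphism, and the reflexive point is not asymmetric (R•• but asymmetry requires ¬R••).
So no modal formula (or set of formulas) defines exactly the asymmetric frames.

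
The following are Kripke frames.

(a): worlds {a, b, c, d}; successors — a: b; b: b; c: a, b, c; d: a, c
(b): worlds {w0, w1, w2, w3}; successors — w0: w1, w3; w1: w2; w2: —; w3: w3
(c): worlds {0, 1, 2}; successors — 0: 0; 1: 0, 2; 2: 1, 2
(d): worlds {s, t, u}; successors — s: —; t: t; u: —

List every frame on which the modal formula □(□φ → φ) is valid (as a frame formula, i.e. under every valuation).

(d)

Frame correspondent (Sahlqvist): ∀x ∀y (Rxy → Ryy) — i.e. shift-reflexivity.
(a): fails — Rca but not Raa.
(b): fails — Rw1w2 but not Rw2w2.
(c): fails — R21 but not R11.
(d): condition met.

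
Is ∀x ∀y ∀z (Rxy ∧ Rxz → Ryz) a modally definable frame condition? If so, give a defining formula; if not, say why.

This is a Sahlqvist condition; the 5 axiom ◇p → □◇p defines it.
Suppose ◇p→□◇p is valid. Take Rxy, Rxz and set V(p)={y}. Then ◇p at x, so □◇p at x, so ◇p at z, so some w with Rzw has p; w=y, i.e. Rzy. By symmetry of the argument, Ryz.

Yes, by ◇p → □◇p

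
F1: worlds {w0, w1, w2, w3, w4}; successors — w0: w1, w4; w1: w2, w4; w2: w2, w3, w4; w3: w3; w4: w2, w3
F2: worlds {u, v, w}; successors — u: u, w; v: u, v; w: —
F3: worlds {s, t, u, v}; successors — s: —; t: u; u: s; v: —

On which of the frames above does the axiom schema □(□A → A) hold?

none

Frame correspondent (Sahlqvist): ∀x ∀y (Rxy → Ryy) — i.e. shift-reflexivity.
F1: fails — Rw0w4 but not Rw4w4.
F2: fails — Ruw but not Rww.
F3: fails — Rus but not Rss.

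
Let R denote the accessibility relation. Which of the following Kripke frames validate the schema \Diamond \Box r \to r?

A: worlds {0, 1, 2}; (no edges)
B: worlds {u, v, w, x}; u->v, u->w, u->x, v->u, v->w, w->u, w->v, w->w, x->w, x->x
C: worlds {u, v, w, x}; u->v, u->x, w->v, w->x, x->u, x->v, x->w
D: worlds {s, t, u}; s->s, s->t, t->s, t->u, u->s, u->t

This is the axiom for a generalized confluence (Geach) condition; its first-order frame correspondent is \forall x \forall y (xRy \to \exists w (yRw \wedge x = w)).
A: satisfies the condition.
B: fails — uRx but no t with xRt and u=t.
C: fails — uRv but no t with vRt and u=t.
D: fails — uRs but no w with sRw and u=w.
Valid on: A.

A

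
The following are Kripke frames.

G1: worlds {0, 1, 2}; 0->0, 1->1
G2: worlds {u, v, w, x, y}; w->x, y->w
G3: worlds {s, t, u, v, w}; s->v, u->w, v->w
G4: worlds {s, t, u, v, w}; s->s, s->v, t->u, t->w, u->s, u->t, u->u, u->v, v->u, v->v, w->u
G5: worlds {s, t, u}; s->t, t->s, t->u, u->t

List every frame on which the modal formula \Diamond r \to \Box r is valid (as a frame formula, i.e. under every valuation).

Frame correspondent (Sahlqvist): \forall x \forall y \forall z (Rxy \wedge Rxz \to y = z) — i.e. partial functionality.
G1: ✓.
G2: ✓.
G3: ✓.
G4: fails — s sees both s and v.
G5: fails — t sees both s and u.

G1, G2, G3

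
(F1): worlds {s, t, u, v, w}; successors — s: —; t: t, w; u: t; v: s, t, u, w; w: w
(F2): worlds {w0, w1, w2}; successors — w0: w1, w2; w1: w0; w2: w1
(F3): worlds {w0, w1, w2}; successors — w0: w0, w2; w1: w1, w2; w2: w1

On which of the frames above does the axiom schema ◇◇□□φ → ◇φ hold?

(F3)

Frame correspondent (Sahlqvist): ∀x ∀y (xR²y → ∃w (yR²w ∧ xRw)) — i.e. a generalized confluence (Geach) condition.
(F1): fails — uR²w but no w* with wR²w* and uRw*.
(F2): fails — w1R²w1 but no w with w1R²w and w1Rw.
(F3): holds.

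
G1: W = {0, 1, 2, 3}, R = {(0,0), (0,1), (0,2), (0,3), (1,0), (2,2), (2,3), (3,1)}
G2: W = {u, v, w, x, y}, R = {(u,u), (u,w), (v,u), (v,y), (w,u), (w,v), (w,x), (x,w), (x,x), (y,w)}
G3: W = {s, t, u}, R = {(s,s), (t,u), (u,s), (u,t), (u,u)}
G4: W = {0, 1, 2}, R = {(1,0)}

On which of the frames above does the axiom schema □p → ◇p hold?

G1, G2, G3

This is the axiom for seriality; its first-order frame correspondent is ∀x ∃y Rxy.
G1: satisfies the condition.
G2: satisfies the condition.
G3: satisfies the condition.
G4: fails — world 0 has no successor.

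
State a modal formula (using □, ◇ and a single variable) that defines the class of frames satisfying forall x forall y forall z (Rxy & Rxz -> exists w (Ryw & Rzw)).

This is convergence; the standard corresponding axiom is .2: ◇□s → □◇s.
Suppose ◇□s→□◇s is valid. Take Rxy, Rxz and set V(s)={w : Ryw}. Then □s at y so ◇□s at x, so □◇s at x, so ◇s at z, giving w with Rzw and Ryw.

◇□s → □◇s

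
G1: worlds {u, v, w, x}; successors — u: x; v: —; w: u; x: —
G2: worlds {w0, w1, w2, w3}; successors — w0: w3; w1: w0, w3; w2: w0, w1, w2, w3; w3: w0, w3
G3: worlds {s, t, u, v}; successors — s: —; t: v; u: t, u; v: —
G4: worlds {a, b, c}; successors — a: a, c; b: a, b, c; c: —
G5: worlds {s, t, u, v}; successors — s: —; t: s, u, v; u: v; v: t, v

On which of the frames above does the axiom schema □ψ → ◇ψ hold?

G2

This is the axiom for seriality; its first-order frame correspondent is ∀x ∃y Rxy.
G1: fails — world v has no successor.
G2: satisfies the condition.
G3: fails — world s has no successor.
G4: fails — world c has no successor.
G5: fails — world s has no successor.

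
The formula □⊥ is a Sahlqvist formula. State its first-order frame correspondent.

emptiness of R: ∀x ∀y ¬Rxy

This schema is the Ver axiom.
Its frame correspondent is emptiness of R — ∀x ∀y ¬Rxy.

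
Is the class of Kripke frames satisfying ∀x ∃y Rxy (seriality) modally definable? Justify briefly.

Definable; □q → ◇q defines it

Yes: it is seriality, defined by the D schema □q → ◇q.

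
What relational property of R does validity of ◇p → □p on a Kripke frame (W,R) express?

This is the CD axiom.
Its frame correspondent is partial functionality — ∀x ∀y ∀z (Rxy ∧ Rxz → y = z).

partial functionality: ∀x ∀y ∀z (Rxy ∧ Rxz → y = z)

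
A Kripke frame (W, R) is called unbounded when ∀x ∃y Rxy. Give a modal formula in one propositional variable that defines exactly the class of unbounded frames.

The condition is seriality. The D schema □p → ◇p defines it.
Suppose □p→◇p is valid. At any x set V(p)=W. Then □p at x, so ◇p at x, so x has a successor.

□p → ◇p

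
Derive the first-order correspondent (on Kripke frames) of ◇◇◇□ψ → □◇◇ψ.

This is a Sahlqvist (Geach-type) schema ◇^3□^1ψ → □^1◇^2ψ.
First-order correspondent: ∀x ∀y ∀z ((xR³y ∧ xRz) → ∃w (yRw ∧ zR²w)).

∀x ∀y ∀z ((xR³y ∧ xRz) → ∃w (yRw ∧ zR²w))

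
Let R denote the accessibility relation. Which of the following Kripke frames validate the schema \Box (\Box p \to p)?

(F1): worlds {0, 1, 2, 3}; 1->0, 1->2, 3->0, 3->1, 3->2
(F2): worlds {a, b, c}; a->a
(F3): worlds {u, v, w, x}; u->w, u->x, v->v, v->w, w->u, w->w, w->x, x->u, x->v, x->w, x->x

This is the axiom for shift-reflexivity; its first-order frame correspondent is \forall x \forall y (Rxy \to Ryy).
(F1): fails — R10 but not R00.
(F2): condition met.
(F3): fails — Rwu but not Ruu.
Valid on: (F2).

(F2)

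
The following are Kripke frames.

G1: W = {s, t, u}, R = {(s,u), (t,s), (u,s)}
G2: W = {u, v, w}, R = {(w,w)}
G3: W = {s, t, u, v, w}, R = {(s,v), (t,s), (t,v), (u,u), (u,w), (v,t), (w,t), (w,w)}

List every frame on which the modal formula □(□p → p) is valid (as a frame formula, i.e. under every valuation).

The schema corresponds to shift-reflexivity: ∀x ∀y (Rxy → Ryy).
G1: fails — Rsu but not Ruu.
G2: satisfies the condition.
G3: fails — Rwt but not Rtt.
Valid on: G2.

G2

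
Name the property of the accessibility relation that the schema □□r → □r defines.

density: ∀x ∀y (Rxy → ∃z (Rxz ∧ Rzy))

Suppose □□r→□r is valid. Take Rxy and set V(r)={w : xR²w}. Then □□r at x, so □r at x, so r at y, i.e. ∃z(Rxz∧Rzy).
Conversely, any frame satisfying ∀x ∀y (Rxy → ∃z (Rxz ∧ Rzy)) validates the schema.
So the correspondent is density.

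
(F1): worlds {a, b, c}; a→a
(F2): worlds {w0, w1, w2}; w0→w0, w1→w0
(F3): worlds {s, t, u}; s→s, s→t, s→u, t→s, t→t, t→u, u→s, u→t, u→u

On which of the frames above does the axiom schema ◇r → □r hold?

The schema corresponds to partial functionality: ∀x ∀y ∀z (Rxy ∧ Rxz → y = z).
(F1): holds.
(F2): holds.
(F3): fails — s sees both s and t.

(F1), (F2)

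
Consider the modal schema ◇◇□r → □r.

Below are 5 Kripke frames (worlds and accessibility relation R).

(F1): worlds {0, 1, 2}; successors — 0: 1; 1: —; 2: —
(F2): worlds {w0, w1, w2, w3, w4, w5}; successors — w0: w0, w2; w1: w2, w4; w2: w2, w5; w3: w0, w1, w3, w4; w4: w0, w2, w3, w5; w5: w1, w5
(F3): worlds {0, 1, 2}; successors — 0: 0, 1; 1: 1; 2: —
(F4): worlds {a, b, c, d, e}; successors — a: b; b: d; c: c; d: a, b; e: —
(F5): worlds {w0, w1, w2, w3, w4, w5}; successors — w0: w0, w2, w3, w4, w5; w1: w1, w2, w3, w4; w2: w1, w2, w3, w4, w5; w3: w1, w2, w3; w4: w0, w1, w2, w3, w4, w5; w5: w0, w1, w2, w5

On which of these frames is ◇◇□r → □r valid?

(F1)

This is the axiom for a generalized confluence (Geach) condition; its first-order frame correspondent is ∀x ∀y ∀z ((xR²y ∧ xRz) → ∃w (yRw ∧ z = w)).
(F1): condition met.
(F2): fails — w0R²w2, w0Rw0 but no w with w2Rw and w0=w.
(F3): fails — 0R²1, 0R0 but no w with 1Rw and 0=w.
(F4): fails — bR²a, bRd but no w with aRw and d=w.
(F5): fails — w0R²w1, w0Rw0 but no w with w1Rw and w0=w.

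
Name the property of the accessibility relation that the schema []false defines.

Emptiness of R

□⊥ is valid iff no world has any successor (otherwise □⊥ fails at any world with one).
Conversely, on a frame with emptiness of R the schema holds at every world under every valuation.
Frame condition: forall x forall y ~Rxy.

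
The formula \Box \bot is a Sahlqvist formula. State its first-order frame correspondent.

□⊥ is valid iff no world has any successor (otherwise □⊥ fails at any world with one).

Emptiness of R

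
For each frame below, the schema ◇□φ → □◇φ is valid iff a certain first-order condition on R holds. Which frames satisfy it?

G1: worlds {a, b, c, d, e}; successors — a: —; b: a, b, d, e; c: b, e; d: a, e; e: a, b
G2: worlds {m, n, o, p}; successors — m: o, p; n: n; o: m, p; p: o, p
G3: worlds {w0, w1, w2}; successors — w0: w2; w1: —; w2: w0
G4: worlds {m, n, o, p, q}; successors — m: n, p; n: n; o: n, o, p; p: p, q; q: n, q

Frame correspondent (Sahlqvist): ∀x ∀y ∀z (Rxy ∧ Rxz → ∃w (Ryw ∧ Rzw)) — i.e. convergence.
G1: fails — Rbb and Rba but b and a have no common successor.
G2: ✓.
G3: ✓.
G4: fails — Rmn and Rmp but n and p have no common successor.
Valid on: G2, G3.

G2, G3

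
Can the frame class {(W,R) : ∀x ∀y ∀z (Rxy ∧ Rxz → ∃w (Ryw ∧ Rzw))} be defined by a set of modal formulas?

Yes, by ◇□q → □◇q

The condition is convergence. A defining modal formula is ◇□q → □◇q.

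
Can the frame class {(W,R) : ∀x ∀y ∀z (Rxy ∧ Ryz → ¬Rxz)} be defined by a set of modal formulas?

Not modally definable

Any modally definable frame class is closed under surjective bounded morphisms.
The 7-cycle (worlds 0,1,2,3,4,5,6 with 0→1→2→3→4→5→6→0) is intransitive. Mapping every world to a single reflexive point • is a surjective bounded morphism; the reflexive point is not intransitive (R••∧R•• but R••).
Hence intransitivity is not modally definable.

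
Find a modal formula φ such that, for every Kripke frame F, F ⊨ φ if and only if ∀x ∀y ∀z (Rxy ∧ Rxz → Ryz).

The condition is the Euclidean property. The 5 schema ◇q → □◇q defines it.
Suppose ◇q→□◇q is valid. Take Rxy, Rxz and set V(q)={y}. Then ◇q at x, so □◇q at x, so ◇q at z, so some w with Rzw has q; w=y, i.e. Rzy. By symmetry of the argument, Ryz.

◇q → □◇q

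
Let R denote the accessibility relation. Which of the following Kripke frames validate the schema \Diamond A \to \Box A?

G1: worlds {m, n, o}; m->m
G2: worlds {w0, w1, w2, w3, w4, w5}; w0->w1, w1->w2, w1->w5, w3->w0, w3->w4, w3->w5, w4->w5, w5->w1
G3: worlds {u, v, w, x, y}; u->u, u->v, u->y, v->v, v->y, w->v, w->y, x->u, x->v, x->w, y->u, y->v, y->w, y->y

G1

Frame correspondent (Sahlqvist): \forall x \forall y \forall z (Rxy \wedge Rxz \to y = z) — i.e. partial functionality.
G1: satisfies the condition.
G2: fails — w1 sees both w2 and w5.
G3: fails — u sees both u and v.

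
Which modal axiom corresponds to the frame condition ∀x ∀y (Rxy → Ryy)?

□(□ψ → ψ)

This is shift-reflexivity; the standard corresponding axiom is T□: □(□ψ → ψ).
Suppose □(□ψ→ψ) is valid. Take Rxy and set V(ψ)={w : Ryw}. Then at y, □ψ holds; since □(□ψ→ψ) at x, □ψ→ψ at y, so ψ at y, i.e. Ryy.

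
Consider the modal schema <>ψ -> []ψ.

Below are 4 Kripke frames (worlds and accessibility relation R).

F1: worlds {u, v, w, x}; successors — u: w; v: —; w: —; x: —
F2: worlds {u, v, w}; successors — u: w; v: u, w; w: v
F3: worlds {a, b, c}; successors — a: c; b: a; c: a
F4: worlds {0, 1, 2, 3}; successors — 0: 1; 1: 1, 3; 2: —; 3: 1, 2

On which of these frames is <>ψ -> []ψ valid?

The schema corresponds to partial functionality: forall x forall y forall z (Rxy & Rxz -> y = z).
F1: ✓.
F2: fails — v sees both u and w.
F3: ✓.
F4: fails — 1 sees both 1 and 3.
Valid on: F1, F3.

F1, F3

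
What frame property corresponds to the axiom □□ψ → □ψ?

density: ∀x ∀y (Rxy → ∃z (Rxz ∧ Rzy))

Suppose □□ψ→□ψ is valid. Take Rxy and set V(ψ)={w : xR²w}. Then □□ψ at x, so □ψ at x, so ψ at y, i.e. ∃z(Rxz∧Rzy).
Conversely, on a frame with density the schema holds at every world under every valuation.
So the correspondent is density.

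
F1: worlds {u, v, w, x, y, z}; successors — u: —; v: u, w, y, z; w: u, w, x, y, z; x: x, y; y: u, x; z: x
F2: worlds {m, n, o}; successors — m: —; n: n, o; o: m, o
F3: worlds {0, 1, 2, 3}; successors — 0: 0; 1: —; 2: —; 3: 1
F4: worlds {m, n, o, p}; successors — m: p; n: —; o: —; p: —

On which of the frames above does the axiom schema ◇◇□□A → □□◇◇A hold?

The schema corresponds to a generalized confluence (Geach) condition: ∀x ∀y ∀z ((xR²y ∧ xR²z) → ∃w (yR²w ∧ zR²w)).
F1: fails — vR²u, vR²u but no t with uR²t and uR²t.
F2: fails — nR²m, nR²m but no w with mR²w and mR²w.
F3: satisfies the condition.
F4: satisfies the condition.

F3, F4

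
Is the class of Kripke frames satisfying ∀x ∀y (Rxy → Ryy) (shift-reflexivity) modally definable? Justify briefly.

Definable; □(□p → p) defines it

The condition is shift-reflexivity. A defining modal formula is □(□p → p).
Suppose □(□p→p) is valid. Take Rxy and set V(p)={w : Ryw}. Then at y, □p holds; since □(□p→p) at x, □p→p at y, so p at y, i.e. Ryy.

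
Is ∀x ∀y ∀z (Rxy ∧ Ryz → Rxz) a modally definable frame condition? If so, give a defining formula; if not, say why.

Yes — defined by □r → □□r

Yes: it is transitivity, defined by the 4 schema □r → □□r.
Suppose □r→□□r is valid. Take Rxy, Ryz and set V(r)={w : Rxw}. Then □r at x, so □□r at x, so □r at y, so r at z, i.e. Rxz.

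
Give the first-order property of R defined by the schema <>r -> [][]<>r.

This is a Sahlqvist (Geach-type) schema ◇^1□^0r → □^2◇^1r.
First-order correspondent: forall x forall y forall z ((xRy & x R^2 z) -> exists w (y = w & zRw)).

forall x forall y forall z ((xRy & x R^2 z) -> exists w (y = w & zRw))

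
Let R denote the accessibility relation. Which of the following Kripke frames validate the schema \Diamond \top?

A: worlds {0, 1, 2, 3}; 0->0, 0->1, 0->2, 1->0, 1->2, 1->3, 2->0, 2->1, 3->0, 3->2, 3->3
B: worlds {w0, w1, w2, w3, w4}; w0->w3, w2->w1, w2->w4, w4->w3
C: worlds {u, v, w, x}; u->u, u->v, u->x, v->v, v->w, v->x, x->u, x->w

A

Frame correspondent (Sahlqvist): \forall x \exists y Rxy — i.e. seriality.
A: satisfies the condition.
B: fails — world w1 has no successor.
C: fails — world w has no successor.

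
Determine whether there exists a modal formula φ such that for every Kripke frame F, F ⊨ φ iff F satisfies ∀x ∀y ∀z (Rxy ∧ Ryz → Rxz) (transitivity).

This is a Sahlqvist condition; the 4 axiom □r → □□r defines it.
Suppose □r→□□r is valid. Take Rxy, Ryz and set V(r)={w : Rxw}. Then □r at x, so □□r at x, so □r at y, so r at z, i.e. Rxz.

Definable; □r → □□r defines it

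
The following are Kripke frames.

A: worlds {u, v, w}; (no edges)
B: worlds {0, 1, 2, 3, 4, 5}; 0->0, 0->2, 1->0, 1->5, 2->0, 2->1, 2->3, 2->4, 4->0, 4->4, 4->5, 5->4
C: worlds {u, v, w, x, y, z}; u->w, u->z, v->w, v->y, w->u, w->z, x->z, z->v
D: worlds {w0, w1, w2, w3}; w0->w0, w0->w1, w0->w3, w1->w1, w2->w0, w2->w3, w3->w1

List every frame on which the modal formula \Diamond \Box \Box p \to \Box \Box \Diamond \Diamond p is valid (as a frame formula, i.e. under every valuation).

A, D

The schema corresponds to a generalized confluence (Geach) condition: \forall x \forall y \forall z ((xRy \wedge x R^2 z) \to \exists w (y R^2 w \wedge z R^2 w)).
A: holds.
B: fails — 0R0, 0R²3 but no w with 0R²w and 3R²w.
C: fails — uRz, uR²u but no t with zR²t and uR²t.
D: holds.
Valid on: A, D.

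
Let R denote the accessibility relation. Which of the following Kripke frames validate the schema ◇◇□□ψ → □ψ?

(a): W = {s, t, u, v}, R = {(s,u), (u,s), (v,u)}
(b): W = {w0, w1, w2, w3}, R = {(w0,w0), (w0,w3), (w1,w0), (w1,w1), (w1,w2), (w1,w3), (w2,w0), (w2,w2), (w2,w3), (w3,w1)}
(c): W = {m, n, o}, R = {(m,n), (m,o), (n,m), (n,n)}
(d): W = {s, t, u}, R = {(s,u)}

This is the axiom for a generalized confluence (Geach) condition; its first-order frame correspondent is ∀x ∀y ∀z ((xR²y ∧ xRz) → ∃w (yR²w ∧ z = w)).
(a): fails — sR²s, sRu but no w with sR²w and u=w.
(b): fails — w1R²w0, w1Rw2 but no w with w0R²w and w2=w.
(c): fails — mR²m, mRo but no w with mR²w and o=w.
(d): holds.
Valid on: (d).

(d)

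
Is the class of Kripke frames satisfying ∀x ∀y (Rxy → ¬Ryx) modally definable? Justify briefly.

Not modally definable

Modal frame validity is preserved under surjective bounded morphisms.
The 4-cycle (worlds a,b,c,d with a→b→c→d→a) is asymmetric. Mapping every world to a single reflexive point • is a surjective bounded morphism, and the reflexive point is not asymmetric (R•• but asymmetry requires ¬R••).
So the class is not modally definable.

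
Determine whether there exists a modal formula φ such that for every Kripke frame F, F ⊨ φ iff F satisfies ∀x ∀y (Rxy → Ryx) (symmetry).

Yes, by p → □◇p

Yes: it is symmetry, defined by the B schema p → □◇p.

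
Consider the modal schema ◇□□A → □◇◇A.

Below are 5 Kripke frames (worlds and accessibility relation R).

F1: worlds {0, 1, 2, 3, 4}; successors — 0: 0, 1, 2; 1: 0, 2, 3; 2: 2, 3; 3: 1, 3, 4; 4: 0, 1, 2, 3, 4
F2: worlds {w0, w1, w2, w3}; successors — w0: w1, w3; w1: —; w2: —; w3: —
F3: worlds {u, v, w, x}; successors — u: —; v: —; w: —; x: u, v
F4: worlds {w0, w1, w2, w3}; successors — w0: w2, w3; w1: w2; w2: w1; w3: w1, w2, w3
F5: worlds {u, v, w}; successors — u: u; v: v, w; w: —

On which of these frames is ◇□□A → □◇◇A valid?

This is the axiom for a generalized confluence (Geach) condition; its first-order frame correspondent is ∀x ∀y ∀z ((xRy ∧ xRz) → ∃w (yR²w ∧ zR²w)).
F1: ✓.
F2: fails — w0Rw1, w0Rw1 but no w with w1R²w and w1R²w.
F3: fails — xRu, xRu but no t with uR²t and uR²t.
F4: fails — w3Rw1, w3Rw2 but no w with w1R²w and w2R²w.
F5: fails — vRv, vRw but no t with vR²t and wR²t.

F1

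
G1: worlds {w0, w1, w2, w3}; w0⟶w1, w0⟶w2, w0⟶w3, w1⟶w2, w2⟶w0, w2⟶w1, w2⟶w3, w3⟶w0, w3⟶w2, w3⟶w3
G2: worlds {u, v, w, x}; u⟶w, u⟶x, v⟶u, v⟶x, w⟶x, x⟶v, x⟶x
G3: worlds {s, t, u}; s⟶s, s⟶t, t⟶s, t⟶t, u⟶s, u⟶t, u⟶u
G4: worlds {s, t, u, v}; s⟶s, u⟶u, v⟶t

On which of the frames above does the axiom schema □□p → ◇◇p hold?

The schema corresponds to a generalized confluence (Geach) condition: ∀x ∃w (xR²w ∧ xR²w).
G1: holds.
G2: holds.
G3: holds.
G4: fails — at t but no w with tR²w and tR²w.

G1, G2, G3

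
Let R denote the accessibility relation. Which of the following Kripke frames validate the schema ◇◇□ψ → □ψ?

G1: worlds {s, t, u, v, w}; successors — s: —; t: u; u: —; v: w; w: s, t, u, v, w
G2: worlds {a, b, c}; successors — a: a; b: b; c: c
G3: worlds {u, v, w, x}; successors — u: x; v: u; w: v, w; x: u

This is the axiom for a generalized confluence (Geach) condition; its first-order frame correspondent is ∀x ∀y ∀z ((xR²y ∧ xRz) → ∃w (yRw ∧ z = w)).
G1: fails — vR²s, vRw but no w* with sRw* and w=w*.
G2: satisfies the condition.
G3: fails — wR²u, wRv but no t with uRt and v=t.

G2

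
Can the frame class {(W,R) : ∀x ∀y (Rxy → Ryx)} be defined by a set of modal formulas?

Yes, by q → □◇q

The condition is symmetry. A defining modal formula is q → □◇q.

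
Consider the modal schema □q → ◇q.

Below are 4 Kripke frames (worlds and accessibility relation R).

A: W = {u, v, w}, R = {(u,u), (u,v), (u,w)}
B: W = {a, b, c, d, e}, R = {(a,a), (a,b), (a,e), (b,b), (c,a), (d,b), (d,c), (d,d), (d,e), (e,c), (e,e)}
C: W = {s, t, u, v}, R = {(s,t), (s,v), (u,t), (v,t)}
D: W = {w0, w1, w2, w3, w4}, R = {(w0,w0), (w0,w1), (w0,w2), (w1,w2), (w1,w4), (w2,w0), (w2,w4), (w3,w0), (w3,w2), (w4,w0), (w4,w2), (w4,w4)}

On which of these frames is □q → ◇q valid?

B, D

The schema corresponds to seriality: ∀x ∃y Rxy.
A: fails — world v has no successor.
B: holds.
C: fails — world t has no successor.
D: holds.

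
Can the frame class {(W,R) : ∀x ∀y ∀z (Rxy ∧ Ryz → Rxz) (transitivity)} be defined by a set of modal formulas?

Yes, by □r → □□r

Yes: it is transitivity, defined by the 4 schema □r → □□r.
Suppose □r→□□r is valid. Take Rxy, Ryz and set V(r)={w : Rxw}. Then □r at x, so □□r at x, so □r at y, so r at z, i.e. Rxz.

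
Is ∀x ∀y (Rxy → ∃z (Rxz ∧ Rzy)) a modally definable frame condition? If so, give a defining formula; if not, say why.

This is a Sahlqvist condition; the C4 axiom □□r → □r defines it.

Yes — defined by □□r → □r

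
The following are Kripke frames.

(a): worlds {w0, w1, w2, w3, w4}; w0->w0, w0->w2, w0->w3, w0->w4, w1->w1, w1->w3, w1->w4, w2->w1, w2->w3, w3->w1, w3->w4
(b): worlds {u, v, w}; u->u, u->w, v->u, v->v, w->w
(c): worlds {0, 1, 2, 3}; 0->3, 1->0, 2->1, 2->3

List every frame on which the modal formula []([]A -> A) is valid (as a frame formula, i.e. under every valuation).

The schema corresponds to shift-reflexivity: forall x forall y (Rxy -> Ryy).
(a): fails — Rw0w4 but not Rw4w4.
(b): condition met.
(c): fails — R10 but not R00.
Valid on: (b).

(b)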